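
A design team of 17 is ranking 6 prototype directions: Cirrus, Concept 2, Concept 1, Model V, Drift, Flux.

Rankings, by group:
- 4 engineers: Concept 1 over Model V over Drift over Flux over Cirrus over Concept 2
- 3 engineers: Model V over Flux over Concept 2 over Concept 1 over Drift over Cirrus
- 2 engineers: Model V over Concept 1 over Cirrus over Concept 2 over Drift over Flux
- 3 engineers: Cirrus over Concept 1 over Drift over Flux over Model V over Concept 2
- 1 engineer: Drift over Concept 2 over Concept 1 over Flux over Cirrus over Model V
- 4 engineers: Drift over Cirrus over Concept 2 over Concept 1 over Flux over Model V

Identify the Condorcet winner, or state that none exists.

Head-to-head results (17 engineers):
Cirrus vs Concept 2: Cirrus preferred on 4+2+3+4 = 13 ballots; Cirrus wins 13–4.
Cirrus vs Concept 1: Cirrus is ranked higher on 3+4 = 7 ballots, Concept 1 on 10. Concept 1 wins 10–7.
Cirrus vs Model V: Cirrus preferred on 3+1+4 = 8 ballots; Model V wins 9–8.
Cirrus vs Drift: 5 to 12, Drift.
Cirrus vs Flux: 2+3+4 = 9 for Cirrus, 8 for Flux — Cirrus by 9–8.
Concept 2 vs Concept 1: Concept 2 preferred on 3+1+4 = 8 ballots; Concept 1 wins 9–8.
Concept 2 vs Model V: 5 to 12, Model V.
Concept 2 vs Drift: Concept 2 preferred on 3+2 = 5 ballots; Drift wins 12–5.
Concept 2 vs Flux: Concept 2 preferred on 2+1+4 = 7 ballots; Flux wins 10–7.
Concept 1 vs Model V: Concept 1 preferred on 4+3+1+4 = 12 ballots; Concept 1 wins 12–5.
Concept 1 vs Drift: 12 to 5, Concept 1.
Concept 1 vs Flux: 4+2+3+1+4 = 14 for Concept 1, 3 for Flux — Concept 1 by 14–3.
Model V vs Drift: Model V is ranked higher on 4+3+2 = 9 ballots, Drift on 8. Model V wins 9–8.
Model V vs Flux: Model V preferred on 4+3+2 = 9 ballots; Model V wins 9–8.
Drift vs Flux: Drift preferred on 4+2+3+1+4 = 14 ballots; Drift wins 14–3.
Concept 1 defeats every rival head-to-head and is the Condorcet winner.

Concept 1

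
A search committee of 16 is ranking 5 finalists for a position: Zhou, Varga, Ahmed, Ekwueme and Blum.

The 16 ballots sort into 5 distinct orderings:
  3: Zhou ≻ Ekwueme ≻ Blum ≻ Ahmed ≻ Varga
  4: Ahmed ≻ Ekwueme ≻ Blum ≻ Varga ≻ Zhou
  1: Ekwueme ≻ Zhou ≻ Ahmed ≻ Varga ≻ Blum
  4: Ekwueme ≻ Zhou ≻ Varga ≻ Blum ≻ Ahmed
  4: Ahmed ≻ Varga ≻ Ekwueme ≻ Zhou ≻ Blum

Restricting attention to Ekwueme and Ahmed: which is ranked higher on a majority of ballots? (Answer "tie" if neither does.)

tie

Ballots ranking Ekwueme above Ahmed: 3 + 1 + 4 = 8.
Ballots ranking Ahmed above Ekwueme: 16 − 8 = 8.
8–8: the pair ties.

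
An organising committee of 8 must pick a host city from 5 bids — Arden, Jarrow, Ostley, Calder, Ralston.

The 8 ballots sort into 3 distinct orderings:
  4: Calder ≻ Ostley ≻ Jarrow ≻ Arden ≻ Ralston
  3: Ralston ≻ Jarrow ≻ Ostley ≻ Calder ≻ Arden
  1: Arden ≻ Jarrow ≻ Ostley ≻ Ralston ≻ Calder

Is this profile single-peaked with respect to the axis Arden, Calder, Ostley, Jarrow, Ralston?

no

Axis positions: Arden=1, Calder=2, Ostley=3, Jarrow=4, Ralston=5.
Ballot type 1 (peak Calder at position 2): ranking walks positions 2-3-4-1-5, expanding outward from the peak — single-peaked.
Ballot type 2 (peak Ralston at position 5): ranking walks positions 5-4-3-2-1, expanding outward from the peak — single-peaked.
Ballot type 3: ranking walks positions 1-4-3-5-2; Jarrow is ranked above Calder even though Calder lies between Jarrow and the peak Arden on the axis — preferences dip and rise again. Not single-peaked.
Ballot type 3 violates single-peakedness, so the profile is not single-peaked on this axis.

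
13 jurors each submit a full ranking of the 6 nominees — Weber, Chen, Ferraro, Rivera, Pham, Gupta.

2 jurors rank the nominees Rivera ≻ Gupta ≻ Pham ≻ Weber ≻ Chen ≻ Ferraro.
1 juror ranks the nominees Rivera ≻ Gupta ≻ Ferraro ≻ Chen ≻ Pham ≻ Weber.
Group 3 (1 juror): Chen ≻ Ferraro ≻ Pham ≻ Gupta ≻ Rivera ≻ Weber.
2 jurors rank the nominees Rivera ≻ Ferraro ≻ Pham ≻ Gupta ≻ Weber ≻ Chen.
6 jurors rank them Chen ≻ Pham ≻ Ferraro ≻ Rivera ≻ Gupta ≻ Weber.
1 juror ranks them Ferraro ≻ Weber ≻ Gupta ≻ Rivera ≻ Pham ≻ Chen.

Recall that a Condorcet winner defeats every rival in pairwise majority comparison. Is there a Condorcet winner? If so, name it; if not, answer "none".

Chen

Check each pair by majority over 13 ballots:
Weber vs Chen: Weber is ranked higher on 2+2+1 = 5 ballots, Chen on 8. Chen wins 8–5.
Weber vs Ferraro: Weber preferred on 2 ballots; Ferraro wins 11–2.
Weber vs Rivera: Weber preferred on 1 ballot; Rivera wins 12–1.
Weber vs Pham: 1 to 12, Pham.
Weber vs Gupta: Weber is ranked higher on 1 ballot, Gupta on 12. Gupta wins 12–1.
Chen vs Ferraro: Chen preferred on 2+1+6 = 9 ballots; Chen wins 9–4.
Chen vs Rivera: Chen preferred on 1+6 = 7 ballots; Chen wins 7–6.
Chen vs Pham: Chen is ranked higher on 1+1+6 = 8 ballots, Pham on 5. Chen wins 8–5.
Chen vs Gupta: Chen preferred on 1+6 = 7 ballots; Chen wins 7–6.
Ferraro vs Rivera: Ferraro is ranked higher on 1+6+1 = 8 ballots, Rivera on 5. Ferraro wins 8–5.
Ferraro vs Pham: 5 to 8, Pham.
Ferraro vs Gupta: Ferraro is ranked higher on 1+2+6+1 = 10 ballots, Gupta on 3. Ferraro wins 10–3.
Rivera vs Pham: 2+1+2+1 = 6 for Rivera, 7 for Pham — Pham by 7–6.
Rivera vs Gupta: 2+1+2+6 = 11 for Rivera, 2 for Gupta — Rivera by 11–2.
Pham vs Gupta: 9 to 4, Pham.
Only Chen has no losses; Chen is the Condorcet winner.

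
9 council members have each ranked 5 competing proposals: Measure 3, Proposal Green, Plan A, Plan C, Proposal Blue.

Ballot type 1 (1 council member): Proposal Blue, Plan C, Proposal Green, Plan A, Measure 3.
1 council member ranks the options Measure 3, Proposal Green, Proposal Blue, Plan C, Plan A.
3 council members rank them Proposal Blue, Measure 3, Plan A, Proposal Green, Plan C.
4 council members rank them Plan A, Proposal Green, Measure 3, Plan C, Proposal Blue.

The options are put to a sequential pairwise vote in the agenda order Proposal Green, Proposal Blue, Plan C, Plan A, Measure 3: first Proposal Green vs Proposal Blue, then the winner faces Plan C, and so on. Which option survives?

Plan A

Round 1: Proposal Green vs Proposal Blue — 5–4, Proposal Green advances.
Round 2: Proposal Green vs Plan C — 8–1, Proposal Green advances.
Round 3: Proposal Green vs Plan A — 2–7, Plan A advances.
Round 4: Plan A vs Measure 3 — 5–4, Plan A advances.
The agenda winner is Plan A.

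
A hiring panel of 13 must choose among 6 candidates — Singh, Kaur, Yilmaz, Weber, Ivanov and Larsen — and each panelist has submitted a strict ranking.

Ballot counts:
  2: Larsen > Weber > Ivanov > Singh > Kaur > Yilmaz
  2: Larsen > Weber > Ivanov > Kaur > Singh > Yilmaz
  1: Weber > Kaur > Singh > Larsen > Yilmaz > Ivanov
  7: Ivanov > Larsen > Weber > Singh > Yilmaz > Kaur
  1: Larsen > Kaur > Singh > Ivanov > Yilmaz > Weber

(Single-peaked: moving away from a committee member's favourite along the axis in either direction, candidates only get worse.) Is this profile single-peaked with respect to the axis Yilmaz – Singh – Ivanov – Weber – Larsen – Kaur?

no

Axis positions: Yilmaz=1, Singh=2, Ivanov=3, Weber=4, Larsen=5, Kaur=6.
Bloc 1 (peak Larsen at position 5): ranking walks positions 5-4-3-2-6-1, expanding outward from the peak — single-peaked.
Bloc 2 (peak Larsen at position 5): ranking walks positions 5-4-3-6-2-1, expanding outward from the peak — single-peaked.
Bloc 3: ranking walks positions 4-6-2-5-1-3; Kaur is ranked above Larsen even though Larsen lies between Kaur and the peak Weber on the axis — preferences dip and rise again. Not single-peaked.
Bloc 4: ranking walks positions 3-5-4-2-1-6; Larsen is ranked above Weber even though Weber lies between Larsen and the peak Ivanov on the axis — preferences dip and rise again. Not single-peaked.
Bloc 5: ranking walks positions 5-6-2-3-1-4; Singh is ranked above Weber even though Weber lies between Singh and the peak Larsen on the axis — preferences dip and rise again. Not single-peaked.
Bloc 3 violates single-peakedness, so the profile is not single-peaked on this axis.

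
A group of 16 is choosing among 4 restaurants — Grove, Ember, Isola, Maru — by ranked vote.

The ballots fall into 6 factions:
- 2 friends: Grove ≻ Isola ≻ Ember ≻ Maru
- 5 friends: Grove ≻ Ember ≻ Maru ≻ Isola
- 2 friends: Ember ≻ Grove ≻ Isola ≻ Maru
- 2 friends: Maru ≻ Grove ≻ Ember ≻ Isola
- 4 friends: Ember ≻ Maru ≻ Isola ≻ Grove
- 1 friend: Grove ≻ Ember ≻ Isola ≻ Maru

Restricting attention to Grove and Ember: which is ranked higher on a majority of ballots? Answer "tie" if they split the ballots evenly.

Ballots ranking Grove above Ember: 2 + 5 + 2 + 1 = 10.
Ballots ranking Ember above Grove: 16 − 10 = 6.
Grove wins the head-to-head 10–6.

Grove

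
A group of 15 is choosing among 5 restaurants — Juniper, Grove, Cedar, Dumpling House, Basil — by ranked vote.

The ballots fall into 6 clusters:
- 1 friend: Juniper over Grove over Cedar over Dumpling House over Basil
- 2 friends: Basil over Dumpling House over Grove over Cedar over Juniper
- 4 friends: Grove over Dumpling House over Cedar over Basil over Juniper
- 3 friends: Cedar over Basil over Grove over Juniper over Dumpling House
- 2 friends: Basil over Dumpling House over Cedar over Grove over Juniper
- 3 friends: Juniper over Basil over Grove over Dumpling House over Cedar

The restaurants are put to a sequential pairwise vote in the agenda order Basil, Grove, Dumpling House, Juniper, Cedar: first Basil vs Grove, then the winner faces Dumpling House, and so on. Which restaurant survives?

Round 1: Basil vs Grove — 10–5, Basil advances.
Round 2: Basil vs Dumpling House — 10–5, Basil advances.
Round 3: Basil vs Juniper — 11–4, Basil advances.
Round 4: Basil vs Cedar — 7–8, Cedar advances.
Cedar survives the agenda.

Cedar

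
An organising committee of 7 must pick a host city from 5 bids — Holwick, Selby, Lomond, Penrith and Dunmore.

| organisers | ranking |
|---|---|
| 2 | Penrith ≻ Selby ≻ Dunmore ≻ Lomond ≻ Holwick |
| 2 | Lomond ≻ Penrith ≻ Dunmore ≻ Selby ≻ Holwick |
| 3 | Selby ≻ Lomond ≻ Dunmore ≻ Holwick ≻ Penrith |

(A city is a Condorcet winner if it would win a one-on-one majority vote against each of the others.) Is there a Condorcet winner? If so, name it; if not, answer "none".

none

Pairwise majorities:
Holwick vs Selby: Selby, 7–0.
Holwick–Lomond: Lomond 7–0.
Holwick vs Penrith: Penrith wins 4–3.
Holwick vs Dunmore: Dunmore, 7–0.
Selby–Lomond: Selby 5–2.
Selby vs Penrith: Penrith wins 4–3.
Selby–Dunmore: Selby 5–2.
Lomond vs Penrith: Lomond wins 5–2.
Lomond vs Dunmore: Lomond wins 5–2.
Penrith vs Dunmore: Penrith, 4–3.
No city is unbeaten: Holwick loses to Selby; Selby loses to Penrith; Lomond loses to Selby; Penrith loses to Lomond; Dunmore loses to Selby. In particular Selby > Lomond > Penrith > Selby is a majority cycle — no Condorcet winner exists.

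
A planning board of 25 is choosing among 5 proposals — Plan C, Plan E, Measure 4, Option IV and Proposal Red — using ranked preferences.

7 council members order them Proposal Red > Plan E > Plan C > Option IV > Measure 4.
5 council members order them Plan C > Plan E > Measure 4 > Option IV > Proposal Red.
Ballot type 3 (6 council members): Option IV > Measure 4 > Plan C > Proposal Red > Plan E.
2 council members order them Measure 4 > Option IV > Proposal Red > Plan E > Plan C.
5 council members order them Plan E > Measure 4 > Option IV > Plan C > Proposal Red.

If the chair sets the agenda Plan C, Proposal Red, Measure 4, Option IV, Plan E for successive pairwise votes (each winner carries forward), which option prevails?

Plan E

Round 1: Plan C vs Proposal Red — 16–9, Plan C advances.
Round 2: Plan C vs Measure 4 — 12–13, Measure 4 advances.
Round 3: Measure 4 vs Option IV — 12–13, Option IV advances.
Round 4: Option IV vs Plan E — 8–17, Plan E advances.
Plan E survives the agenda.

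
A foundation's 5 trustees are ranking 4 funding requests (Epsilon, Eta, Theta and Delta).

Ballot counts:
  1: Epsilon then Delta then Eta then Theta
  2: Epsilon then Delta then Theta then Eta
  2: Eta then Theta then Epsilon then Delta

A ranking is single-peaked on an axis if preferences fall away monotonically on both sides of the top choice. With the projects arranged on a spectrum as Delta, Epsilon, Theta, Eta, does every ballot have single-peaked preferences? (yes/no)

Axis positions: Delta=1, Epsilon=2, Theta=3, Eta=4.
Ballot type 1: ranking walks positions 2-1-4-3; Eta is ranked above Theta even though Theta lies between Eta and the peak Epsilon on the axis — preferences dip and rise again. Not single-peaked.
Ballot type 2 (peak Epsilon at position 2): ranking walks positions 2-1-3-4, expanding outward from the peak — single-peaked.
Ballot type 3 (peak Eta at position 4): ranking walks positions 4-3-2-1, expanding outward from the peak — single-peaked.
Ballot type 1 violates single-peakedness, so the profile is not single-peaked on this axis.

no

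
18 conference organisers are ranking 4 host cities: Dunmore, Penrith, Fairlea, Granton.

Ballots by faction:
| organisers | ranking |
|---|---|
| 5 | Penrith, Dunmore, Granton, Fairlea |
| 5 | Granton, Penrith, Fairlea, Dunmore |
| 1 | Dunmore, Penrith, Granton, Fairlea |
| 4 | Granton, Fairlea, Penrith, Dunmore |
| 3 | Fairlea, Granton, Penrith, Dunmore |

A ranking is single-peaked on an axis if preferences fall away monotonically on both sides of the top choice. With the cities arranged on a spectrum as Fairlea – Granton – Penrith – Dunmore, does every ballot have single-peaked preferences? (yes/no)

Axis positions: Fairlea=1, Granton=2, Penrith=3, Dunmore=4.
Faction 1 (peak Penrith at position 3): ranking walks positions 3-4-2-1, expanding outward from the peak — single-peaked.
Faction 2 (peak Granton at position 2): ranking walks positions 2-3-1-4, expanding outward from the peak — single-peaked.
Faction 3 (peak Dunmore at position 4): ranking walks positions 4-3-2-1, expanding outward from the peak — single-peaked.
Faction 4 (peak Granton at position 2): ranking walks positions 2-1-3-4, expanding outward from the peak — single-peaked.
Faction 5 (peak Fairlea at position 1): ranking walks positions 1-2-3-4, expanding outward from the peak — single-peaked.
Every ranking is single-peaked on this axis.

yes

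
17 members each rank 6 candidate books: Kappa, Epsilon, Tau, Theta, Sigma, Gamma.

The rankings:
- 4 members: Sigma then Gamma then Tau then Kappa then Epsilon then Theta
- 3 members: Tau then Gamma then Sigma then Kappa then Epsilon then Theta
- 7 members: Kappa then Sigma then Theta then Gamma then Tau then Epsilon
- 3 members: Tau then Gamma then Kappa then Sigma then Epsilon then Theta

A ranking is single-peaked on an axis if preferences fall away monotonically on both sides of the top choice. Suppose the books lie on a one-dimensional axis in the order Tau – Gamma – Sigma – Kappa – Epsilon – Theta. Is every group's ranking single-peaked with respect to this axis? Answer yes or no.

no

Axis positions: Tau=1, Gamma=2, Sigma=3, Kappa=4, Epsilon=5, Theta=6.
Group 1 (peak Sigma at position 3): ranking walks positions 3-2-1-4-5-6, expanding outward from the peak — single-peaked.
Group 2 (peak Tau at position 1): ranking walks positions 1-2-3-4-5-6, expanding outward from the peak — single-peaked.
Group 3: ranking walks positions 4-3-6-2-1-5; Theta is ranked above Epsilon even though Epsilon lies between Theta and the peak Kappa on the axis — preferences dip and rise again. Not single-peaked.
Group 4: ranking walks positions 1-2-4-3-5-6; Kappa is ranked above Sigma even though Sigma lies between Kappa and the peak Tau on the axis — preferences dip and rise again. Not single-peaked.
Group 3 violates single-peakedness, so the profile is not single-peaked on this axis.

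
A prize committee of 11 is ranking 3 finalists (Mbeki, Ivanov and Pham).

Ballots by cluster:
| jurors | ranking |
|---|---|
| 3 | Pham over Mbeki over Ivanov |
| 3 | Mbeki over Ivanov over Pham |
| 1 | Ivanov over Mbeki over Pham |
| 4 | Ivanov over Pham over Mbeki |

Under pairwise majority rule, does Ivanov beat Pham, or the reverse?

Ballots ranking Ivanov above Pham: 3 + 1 + 4 = 8.
Ballots ranking Pham above Ivanov: 11 − 8 = 3.
Ivanov wins the head-to-head 8–3.

Ivanov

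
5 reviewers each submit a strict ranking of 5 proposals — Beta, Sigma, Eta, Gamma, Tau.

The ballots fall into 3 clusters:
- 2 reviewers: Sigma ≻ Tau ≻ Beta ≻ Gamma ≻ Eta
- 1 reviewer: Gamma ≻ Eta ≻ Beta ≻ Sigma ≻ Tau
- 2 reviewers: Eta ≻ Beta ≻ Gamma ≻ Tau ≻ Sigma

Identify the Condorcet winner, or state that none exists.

Check each pair by majority over 5 ballots:
Beta–Sigma: Beta 3–2.
Beta vs Eta: Eta, 3–2.
Beta vs Gamma: Beta, 4–1.
Beta–Tau: Beta 3–2.
Sigma–Eta: Eta 3–2.
Sigma vs Gamma: Gamma, 3–2.
Sigma vs Tau: Sigma wins 3–2.
Eta vs Gamma: Gamma, 3–2.
Eta vs Tau: Eta wins 3–2.
Gamma–Tau: Gamma 3–2.
No project is unbeaten: Beta loses to Eta; Sigma loses to Beta; Eta loses to Gamma; Gamma loses to Beta; Tau loses to Beta. In particular Beta beats Gamma beats Eta beats Beta is a majority cycle — no Condorcet winner exists.

none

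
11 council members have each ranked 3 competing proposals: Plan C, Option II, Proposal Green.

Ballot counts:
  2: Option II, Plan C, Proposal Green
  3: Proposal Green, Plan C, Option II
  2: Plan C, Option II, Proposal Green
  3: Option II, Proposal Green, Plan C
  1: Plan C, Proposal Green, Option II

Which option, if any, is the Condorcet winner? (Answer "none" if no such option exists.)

Check each pair by majority over 11 ballots:
Plan C vs Option II: Plan C preferred on 3+2+1 = 6 ballots; Plan C wins 6–5.
Plan C vs Proposal Green: Proposal Green, 6–5.
Option II vs Proposal Green: Option II wins 7–4.
Each option drops at least one matchup (Plan C loses to Proposal Green; Option II loses to Plan C; Proposal Green loses to Option II); the cycle Plan C → Option II → Proposal Green → Plan C rules out a Condorcet winner.

none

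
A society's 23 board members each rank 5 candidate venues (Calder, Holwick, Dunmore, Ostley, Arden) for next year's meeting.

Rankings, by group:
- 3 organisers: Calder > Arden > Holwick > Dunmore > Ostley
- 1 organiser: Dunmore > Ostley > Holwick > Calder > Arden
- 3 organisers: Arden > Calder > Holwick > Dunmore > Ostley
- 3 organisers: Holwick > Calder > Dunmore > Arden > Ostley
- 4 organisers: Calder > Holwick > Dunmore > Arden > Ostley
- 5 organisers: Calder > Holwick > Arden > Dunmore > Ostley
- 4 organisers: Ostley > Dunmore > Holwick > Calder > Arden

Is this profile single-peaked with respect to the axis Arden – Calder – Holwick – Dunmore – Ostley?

yes

Axis positions: Arden=1, Calder=2, Holwick=3, Dunmore=4, Ostley=5.
Group 1 (peak Calder at position 2): ranking walks positions 2-1-3-4-5, expanding outward from the peak — single-peaked.
Group 2 (peak Dunmore at position 4): ranking walks positions 4-5-3-2-1, expanding outward from the peak — single-peaked.
Group 3 (peak Arden at position 1): ranking walks positions 1-2-3-4-5, expanding outward from the peak — single-peaked.
Group 4 (peak Holwick at position 3): ranking walks positions 3-2-4-1-5, expanding outward from the peak — single-peaked.
Group 5 (peak Calder at position 2): ranking walks positions 2-3-4-1-5, expanding outward from the peak — single-peaked.
Group 6 (peak Calder at position 2): ranking walks positions 2-3-1-4-5, expanding outward from the peak — single-peaked.
Group 7 (peak Ostley at position 5): ranking walks positions 5-4-3-2-1, expanding outward from the peak — single-peaked.
Every ranking is single-peaked on this axis.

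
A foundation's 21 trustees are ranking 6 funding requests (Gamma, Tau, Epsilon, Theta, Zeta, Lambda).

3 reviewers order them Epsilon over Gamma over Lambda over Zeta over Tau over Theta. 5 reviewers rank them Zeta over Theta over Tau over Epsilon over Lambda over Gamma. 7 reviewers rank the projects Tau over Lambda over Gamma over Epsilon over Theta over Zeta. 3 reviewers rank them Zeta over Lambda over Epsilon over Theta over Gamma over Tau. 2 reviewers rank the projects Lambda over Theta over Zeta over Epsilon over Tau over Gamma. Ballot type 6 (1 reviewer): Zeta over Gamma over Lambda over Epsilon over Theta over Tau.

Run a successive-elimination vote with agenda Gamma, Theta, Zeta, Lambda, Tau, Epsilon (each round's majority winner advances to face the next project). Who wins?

Tau

Round 1: Gamma vs Theta — 11–10, Gamma advances.
Round 2: Gamma vs Zeta — 10–11, Zeta advances.
Round 3: Zeta vs Lambda — 9–12, Lambda advances.
Round 4: Lambda vs Tau — 9–12, Tau advances.
Round 5: Tau vs Epsilon — 12–9, Tau advances.
Tau survives the agenda.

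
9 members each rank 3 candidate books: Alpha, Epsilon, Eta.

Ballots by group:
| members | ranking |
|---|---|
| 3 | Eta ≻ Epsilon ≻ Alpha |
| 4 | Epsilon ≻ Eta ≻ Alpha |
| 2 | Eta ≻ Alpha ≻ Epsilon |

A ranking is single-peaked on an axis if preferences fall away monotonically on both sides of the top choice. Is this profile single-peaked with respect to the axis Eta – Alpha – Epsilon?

no

Axis positions: Eta=1, Alpha=2, Epsilon=3.
Group 1: ranking walks positions 1-3-2; Epsilon is ranked above Alpha even though Alpha lies between Epsilon and the peak Eta on the axis — preferences dip and rise again. Not single-peaked.
Group 2: ranking walks positions 3-1-2; Eta is ranked above Alpha even though Alpha lies between Eta and the peak Epsilon on the axis — preferences dip and rise again. Not single-peaked.
Group 3 (peak Eta at position 1): ranking walks positions 1-2-3, expanding outward from the peak — single-peaked.
Group 1 violates single-peakedness, so the profile is not single-peaked on this axis.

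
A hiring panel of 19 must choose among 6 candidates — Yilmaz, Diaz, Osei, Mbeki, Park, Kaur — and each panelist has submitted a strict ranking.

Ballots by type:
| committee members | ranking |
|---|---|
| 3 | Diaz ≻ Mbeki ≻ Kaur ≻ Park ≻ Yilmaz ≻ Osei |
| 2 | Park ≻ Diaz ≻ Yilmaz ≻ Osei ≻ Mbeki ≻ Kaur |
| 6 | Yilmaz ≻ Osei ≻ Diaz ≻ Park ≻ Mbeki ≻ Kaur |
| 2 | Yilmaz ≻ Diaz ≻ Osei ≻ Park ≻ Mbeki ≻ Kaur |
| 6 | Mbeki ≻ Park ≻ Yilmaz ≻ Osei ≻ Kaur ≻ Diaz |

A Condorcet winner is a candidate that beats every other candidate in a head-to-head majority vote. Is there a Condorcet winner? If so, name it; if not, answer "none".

Check each pair by majority over 19 ballots:
Yilmaz vs Diaz: Yilmaz, 14–5.
Yilmaz–Osei: Yilmaz 19–0.
Yilmaz–Mbeki: Yilmaz 10–9.
Yilmaz–Park: Park 11–8.
Yilmaz vs Kaur: Yilmaz, 16–3.
Diaz vs Osei: Osei wins 12–7.
Diaz vs Mbeki: Diaz wins 13–6.
Diaz vs Park: Diaz wins 11–8.
Diaz vs Kaur: Diaz wins 13–6.
Osei vs Mbeki: Osei, 10–9.
Osei vs Park: Park wins 11–8.
Osei vs Kaur: Osei, 16–3.
Mbeki vs Park: Park wins 10–9.
Mbeki vs Kaur: Mbeki, 19–0.
Park vs Kaur: Park, 16–3.
No candidate is unbeaten: Yilmaz loses to Park; Diaz loses to Yilmaz; Osei loses to Yilmaz; Mbeki loses to Yilmaz; Park loses to Diaz; Kaur loses to Yilmaz. In particular Yilmaz beats Diaz beats Park beats Yilmaz is a majority cycle — no Condorcet winner exists.

none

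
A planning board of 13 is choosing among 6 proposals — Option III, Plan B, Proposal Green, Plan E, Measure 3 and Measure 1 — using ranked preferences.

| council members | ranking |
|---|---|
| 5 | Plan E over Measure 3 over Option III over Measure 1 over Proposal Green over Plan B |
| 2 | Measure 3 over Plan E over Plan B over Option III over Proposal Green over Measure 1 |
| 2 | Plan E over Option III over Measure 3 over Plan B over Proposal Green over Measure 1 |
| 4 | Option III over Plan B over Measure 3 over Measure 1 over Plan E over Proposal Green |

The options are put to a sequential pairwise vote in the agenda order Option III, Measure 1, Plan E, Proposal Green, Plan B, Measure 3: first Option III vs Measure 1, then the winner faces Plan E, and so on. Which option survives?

Plan E

Round 1: Option III vs Measure 1 — 13–0, Option III advances.
Round 2: Option III vs Plan E — 4–9, Plan E advances.
Round 3: Plan E vs Proposal Green — 13–0, Plan E advances.
Round 4: Plan E vs Plan B — 9–4, Plan E advances.
Round 5: Plan E vs Measure 3 — 7–6, Plan E advances.
The agenda winner is Plan E.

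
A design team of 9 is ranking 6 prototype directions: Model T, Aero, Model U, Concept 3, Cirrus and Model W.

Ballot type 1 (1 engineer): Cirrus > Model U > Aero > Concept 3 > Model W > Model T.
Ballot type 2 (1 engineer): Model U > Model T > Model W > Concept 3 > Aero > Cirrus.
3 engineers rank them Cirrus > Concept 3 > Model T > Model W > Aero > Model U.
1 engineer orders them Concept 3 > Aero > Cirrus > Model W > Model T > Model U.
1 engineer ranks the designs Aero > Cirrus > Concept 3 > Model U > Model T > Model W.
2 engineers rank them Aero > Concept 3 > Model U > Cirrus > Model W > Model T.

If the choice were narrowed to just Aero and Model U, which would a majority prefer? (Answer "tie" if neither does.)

Aero

Ballots ranking Aero above Model U: 3 + 1 + 1 + 2 = 7.
Ballots ranking Model U above Aero: 9 − 7 = 2.
Aero wins the head-to-head 7–2.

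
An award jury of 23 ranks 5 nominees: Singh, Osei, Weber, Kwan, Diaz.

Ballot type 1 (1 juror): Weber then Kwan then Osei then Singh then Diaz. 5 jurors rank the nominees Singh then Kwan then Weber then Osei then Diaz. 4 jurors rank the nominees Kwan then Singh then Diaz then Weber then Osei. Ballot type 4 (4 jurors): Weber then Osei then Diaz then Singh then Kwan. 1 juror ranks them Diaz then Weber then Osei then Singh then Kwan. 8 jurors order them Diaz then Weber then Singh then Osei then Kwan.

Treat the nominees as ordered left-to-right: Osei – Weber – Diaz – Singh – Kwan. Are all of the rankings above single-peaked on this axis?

no

Axis positions: Osei=1, Weber=2, Diaz=3, Singh=4, Kwan=5.
Ballot type 1: ranking walks positions 2-5-1-4-3; Kwan is ranked above Diaz even though Diaz lies between Kwan and the peak Weber on the axis — preferences dip and rise again. Not single-peaked.
Ballot type 2: ranking walks positions 4-5-2-1-3; Weber is ranked above Diaz even though Diaz lies between Weber and the peak Singh on the axis — preferences dip and rise again. Not single-peaked.
Ballot type 3 (peak Kwan at position 5): ranking walks positions 5-4-3-2-1, expanding outward from the peak — single-peaked.
Ballot type 4 (peak Weber at position 2): ranking walks positions 2-1-3-4-5, expanding outward from the peak — single-peaked.
Ballot type 5 (peak Diaz at position 3): ranking walks positions 3-2-1-4-5, expanding outward from the peak — single-peaked.
Ballot type 6 (peak Diaz at position 3): ranking walks positions 3-2-4-1-5, expanding outward from the peak — single-peaked.
Ballot type 1 violates single-peakedness, so the profile is not single-peaked on this axis.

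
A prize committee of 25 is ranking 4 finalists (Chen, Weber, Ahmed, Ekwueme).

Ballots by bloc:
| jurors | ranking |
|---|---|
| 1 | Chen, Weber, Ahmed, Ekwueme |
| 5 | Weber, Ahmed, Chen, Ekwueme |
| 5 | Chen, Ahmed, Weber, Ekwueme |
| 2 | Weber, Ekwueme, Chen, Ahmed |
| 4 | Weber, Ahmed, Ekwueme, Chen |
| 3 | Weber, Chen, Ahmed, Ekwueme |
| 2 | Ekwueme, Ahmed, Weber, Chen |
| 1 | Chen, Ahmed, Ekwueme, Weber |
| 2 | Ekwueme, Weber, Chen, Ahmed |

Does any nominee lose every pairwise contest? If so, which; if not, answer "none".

Pairwise majorities:
Chen vs Weber: Chen is ranked higher on 1+5+1 = 7 ballots, Weber on 18. Weber wins 18–7.
Chen vs Ahmed: Chen wins 14–11.
Chen–Ekwueme: Chen 15–10.
Weber vs Ahmed: Weber is ranked higher on 1+5+2+4+3+2 = 17 ballots, Ahmed on 8. Weber wins 17–8.
Weber vs Ekwueme: Weber is ranked higher on 1+5+5+2+4+3 = 20 ballots, Ekwueme on 5. Weber wins 20–5.
Ahmed vs Ekwueme: Ahmed preferred on 1+5+5+4+3+1 = 19 ballots; Ahmed wins 19–6.
Only Ekwueme has no wins; Ekwueme is the Condorcet loser.

Ekwueme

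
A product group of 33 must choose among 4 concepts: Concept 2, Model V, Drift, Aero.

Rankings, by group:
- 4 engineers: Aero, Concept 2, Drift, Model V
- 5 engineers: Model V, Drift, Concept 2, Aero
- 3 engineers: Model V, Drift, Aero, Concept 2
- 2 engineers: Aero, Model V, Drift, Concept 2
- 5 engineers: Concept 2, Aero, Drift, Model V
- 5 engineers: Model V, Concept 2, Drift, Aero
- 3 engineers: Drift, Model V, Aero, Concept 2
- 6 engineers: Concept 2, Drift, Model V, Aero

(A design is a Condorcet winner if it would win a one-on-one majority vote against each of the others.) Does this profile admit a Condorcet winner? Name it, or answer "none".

Check each pair by majority over 33 ballots:
Concept 2 vs Model V: 15 to 18, Model V.
Concept 2 vs Drift: Concept 2 is ranked higher on 4+5+5+6 = 20 ballots, Drift on 13. Concept 2 wins 20–13.
Concept 2 vs Aero: 5+5+5+6 = 21 for Concept 2, 12 for Aero — Concept 2 by 21–12.
Model V vs Drift: Model V preferred on 5+3+2+5 = 15 ballots; Drift wins 18–15.
Model V vs Aero: 22 to 11, Model V.
Drift vs Aero: Drift is ranked higher on 5+3+5+3+6 = 22 ballots, Aero on 11. Drift wins 22–11.
No design is unbeaten: Concept 2 loses to Model V; Model V loses to Drift; Drift loses to Concept 2; Aero loses to Concept 2. In particular Concept 2 → Drift → Model V → Concept 2 is a majority cycle — no Condorcet winner exists.

none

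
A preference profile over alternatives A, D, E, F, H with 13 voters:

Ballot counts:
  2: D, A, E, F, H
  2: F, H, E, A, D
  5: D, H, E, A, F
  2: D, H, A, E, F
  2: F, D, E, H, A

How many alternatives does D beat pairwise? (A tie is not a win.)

D against each rival (13 voters):
D–A: D 11–2.
D vs E: 11 to 2, D.
D–F: D 9–4.
D–H: D 11–2.
D beats A, E, F, H — 4 pairwise wins.

4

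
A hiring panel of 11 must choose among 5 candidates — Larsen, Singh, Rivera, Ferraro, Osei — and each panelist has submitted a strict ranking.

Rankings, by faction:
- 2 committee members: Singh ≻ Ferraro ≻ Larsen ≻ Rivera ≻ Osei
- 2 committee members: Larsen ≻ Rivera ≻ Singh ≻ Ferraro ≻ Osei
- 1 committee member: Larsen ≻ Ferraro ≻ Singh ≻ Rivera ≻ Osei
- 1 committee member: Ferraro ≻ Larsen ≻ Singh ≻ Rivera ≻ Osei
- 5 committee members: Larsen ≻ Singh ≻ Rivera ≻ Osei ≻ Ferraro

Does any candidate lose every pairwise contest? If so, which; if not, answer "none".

Osei

Head-to-head results (11 committee members):
Larsen–Singh: Larsen 9–2.
Larsen vs Rivera: 2+2+1+1+5 = 11 for Larsen, 0 for Rivera — Larsen by 11–0.
Larsen vs Ferraro: 8 to 3, Larsen.
Larsen vs Osei: 11 to 0, Larsen.
Singh vs Rivera: Singh, 9–2.
Singh vs Ferraro: Singh preferred on 2+2+5 = 9 ballots; Singh wins 9–2.
Singh vs Osei: 11 to 0, Singh.
Rivera vs Ferraro: Rivera wins 7–4.
Rivera vs Osei: Rivera wins 11–0.
Ferraro–Osei: Ferraro 6–5.
Osei loses to every other candidate — it is the Condorcet loser.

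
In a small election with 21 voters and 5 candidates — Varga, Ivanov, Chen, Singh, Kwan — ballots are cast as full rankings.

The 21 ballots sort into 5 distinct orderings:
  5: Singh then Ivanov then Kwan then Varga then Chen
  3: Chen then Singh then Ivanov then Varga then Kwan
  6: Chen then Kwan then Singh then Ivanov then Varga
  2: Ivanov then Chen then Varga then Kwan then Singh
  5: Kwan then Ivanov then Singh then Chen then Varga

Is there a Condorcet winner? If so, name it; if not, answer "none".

none

Pairwise majorities:
Varga vs Ivanov: Varga is ranked higher on 0 ballots, Ivanov on 21. Ivanov wins 21–0.
Varga vs Chen: Chen wins 16–5.
Varga–Singh: Singh 19–2.
Varga–Kwan: Kwan 16–5.
Ivanov vs Chen: Ivanov wins 12–9.
Ivanov vs Singh: Singh, 14–7.
Ivanov vs Kwan: 5+3+2 = 10 for Ivanov, 11 for Kwan — Kwan by 11–10.
Chen vs Singh: Chen wins 11–10.
Chen vs Kwan: Chen is ranked higher on 3+6+2 = 11 ballots, Kwan on 10. Chen wins 11–10.
Singh–Kwan: Kwan 13–8.
No candidate is unbeaten: Varga loses to Ivanov; Ivanov loses to Singh; Chen loses to Ivanov; Singh loses to Chen; Kwan loses to Chen. In particular Ivanov > Chen > Singh > Ivanov is a majority cycle — no Condorcet winner exists.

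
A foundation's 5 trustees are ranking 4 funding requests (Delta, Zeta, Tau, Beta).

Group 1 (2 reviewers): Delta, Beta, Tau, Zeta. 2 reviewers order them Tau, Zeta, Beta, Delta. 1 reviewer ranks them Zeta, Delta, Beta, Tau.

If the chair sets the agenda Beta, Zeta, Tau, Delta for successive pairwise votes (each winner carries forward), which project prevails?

Round 1: Beta vs Zeta — 2–3, Zeta advances.
Round 2: Zeta vs Tau — 1–4, Tau advances.
Round 3: Tau vs Delta — 2–3, Delta advances.
The agenda winner is Delta.

Delta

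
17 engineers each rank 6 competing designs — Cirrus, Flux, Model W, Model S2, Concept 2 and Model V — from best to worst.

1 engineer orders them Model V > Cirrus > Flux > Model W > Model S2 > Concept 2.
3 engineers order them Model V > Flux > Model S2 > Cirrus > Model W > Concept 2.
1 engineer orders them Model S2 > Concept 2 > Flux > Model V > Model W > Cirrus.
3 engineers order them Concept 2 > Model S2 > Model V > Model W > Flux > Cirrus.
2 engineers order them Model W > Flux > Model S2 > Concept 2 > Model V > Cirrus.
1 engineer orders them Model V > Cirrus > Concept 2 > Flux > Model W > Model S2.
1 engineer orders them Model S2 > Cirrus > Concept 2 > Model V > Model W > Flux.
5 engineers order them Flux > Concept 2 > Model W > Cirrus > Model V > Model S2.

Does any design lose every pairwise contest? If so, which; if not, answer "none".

Cirrus

Pairwise majorities:
Cirrus vs Flux: 3 to 14, Flux.
Cirrus vs Model W: Cirrus is ranked higher on 1+3+1+1 = 6 ballots, Model W on 11. Model W wins 11–6.
Cirrus vs Model S2: 7 to 10, Model S2.
Cirrus vs Concept 2: 6 to 11, Concept 2.
Cirrus–Model V: Model V 11–6.
Flux–Model W: Flux 11–6.
Flux–Model S2: Flux 12–5.
Flux vs Concept 2: Flux, 11–6.
Flux vs Model V: Model V wins 9–8.
Model W vs Model S2: Model W wins 9–8.
Model W vs Concept 2: Model W preferred on 1+3+2 = 6 ballots; Concept 2 wins 11–6.
Model W–Model V: Model V 10–7.
Model S2–Concept 2: Concept 2 9–8.
Model S2–Model V: Model V 10–7.
Concept 2 vs Model V: Concept 2 is ranked higher on 1+3+2+1+5 = 12 ballots, Model V on 5. Concept 2 wins 12–5.
Only Cirrus has no wins; Cirrus is the Condorcet loser.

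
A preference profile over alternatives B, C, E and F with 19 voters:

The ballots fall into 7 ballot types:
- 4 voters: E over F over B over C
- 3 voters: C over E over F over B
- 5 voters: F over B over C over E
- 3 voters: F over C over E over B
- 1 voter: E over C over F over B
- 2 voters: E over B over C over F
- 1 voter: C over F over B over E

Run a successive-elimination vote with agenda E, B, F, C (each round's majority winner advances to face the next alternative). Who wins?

C

Round 1: E vs B — 13–6, E advances.
Round 2: E vs F — 10–9, E advances.
Round 3: E vs C — 7–12, C advances.
C survives the agenda.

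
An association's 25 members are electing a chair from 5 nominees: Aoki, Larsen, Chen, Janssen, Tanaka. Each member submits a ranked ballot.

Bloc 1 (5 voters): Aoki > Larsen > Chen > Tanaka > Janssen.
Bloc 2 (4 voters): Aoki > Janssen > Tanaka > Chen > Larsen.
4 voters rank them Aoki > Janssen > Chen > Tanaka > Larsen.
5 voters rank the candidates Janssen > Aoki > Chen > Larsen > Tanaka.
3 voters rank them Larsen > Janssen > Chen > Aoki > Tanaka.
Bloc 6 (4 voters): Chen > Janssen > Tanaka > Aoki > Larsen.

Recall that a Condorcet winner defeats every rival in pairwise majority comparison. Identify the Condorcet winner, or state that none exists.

Aoki

Pairwise majorities:
Aoki vs Larsen: Aoki preferred on 5+4+4+5+4 = 22 ballots; Aoki wins 22–3.
Aoki vs Chen: 5+4+4+5 = 18 for Aoki, 7 for Chen — Aoki by 18–7.
Aoki vs Janssen: Aoki is ranked higher on 5+4+4 = 13 ballots, Janssen on 12. Aoki wins 13–12.
Aoki vs Tanaka: 21 to 4, Aoki.
Larsen vs Chen: Larsen is ranked higher on 5+3 = 8 ballots, Chen on 17. Chen wins 17–8.
Larsen vs Janssen: Larsen preferred on 5+3 = 8 ballots; Janssen wins 17–8.
Larsen vs Tanaka: 5+5+3 = 13 for Larsen, 12 for Tanaka — Larsen by 13–12.
Chen vs Janssen: Chen is ranked higher on 5+4 = 9 ballots, Janssen on 16. Janssen wins 16–9.
Chen vs Tanaka: 5+4+5+3+4 = 21 for Chen, 4 for Tanaka — Chen by 21–4.
Janssen vs Tanaka: 4+4+5+3+4 = 20 for Janssen, 5 for Tanaka — Janssen by 20–5.
Only Aoki has no losses; Aoki is the Condorcet winner.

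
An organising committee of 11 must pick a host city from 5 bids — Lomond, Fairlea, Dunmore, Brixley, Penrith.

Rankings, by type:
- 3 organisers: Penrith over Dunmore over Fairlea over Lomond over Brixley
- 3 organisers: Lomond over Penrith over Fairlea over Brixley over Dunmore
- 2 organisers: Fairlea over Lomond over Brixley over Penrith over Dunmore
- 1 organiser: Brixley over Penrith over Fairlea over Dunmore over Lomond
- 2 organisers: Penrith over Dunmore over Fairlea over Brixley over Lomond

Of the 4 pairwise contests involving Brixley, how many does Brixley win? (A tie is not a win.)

Brixley against each rival (11 organisers):
Brixley vs Lomond: Lomond wins 8–3.
Brixley vs Fairlea: Brixley is ranked higher on 1 ballot, Fairlea on 10. Fairlea wins 10–1.
Brixley–Dunmore: Brixley 6–5.
Brixley vs Penrith: 3 to 8, Penrith.
Brixley beats Dunmore; loses to Lomond, Fairlea, Penrith — 1 pairwise win.

1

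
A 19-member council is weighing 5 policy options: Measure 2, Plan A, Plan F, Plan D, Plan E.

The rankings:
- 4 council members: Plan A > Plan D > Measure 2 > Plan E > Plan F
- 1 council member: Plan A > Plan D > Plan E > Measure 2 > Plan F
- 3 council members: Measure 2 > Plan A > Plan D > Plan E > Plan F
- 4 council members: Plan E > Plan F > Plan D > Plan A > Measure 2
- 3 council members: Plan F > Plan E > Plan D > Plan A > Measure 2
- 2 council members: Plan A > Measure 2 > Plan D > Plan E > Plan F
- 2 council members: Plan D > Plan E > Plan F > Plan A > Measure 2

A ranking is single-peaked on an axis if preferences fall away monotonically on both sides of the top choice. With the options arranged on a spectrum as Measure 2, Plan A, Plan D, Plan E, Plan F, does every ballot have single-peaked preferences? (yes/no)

Axis positions: Measure 2=1, Plan A=2, Plan D=3, Plan E=4, Plan F=5.
Faction 1 (peak Plan A at position 2): ranking walks positions 2-3-1-4-5, expanding outward from the peak — single-peaked.
Faction 2 (peak Plan A at position 2): ranking walks positions 2-3-4-1-5, expanding outward from the peak — single-peaked.
Faction 3 (peak Measure 2 at position 1): ranking walks positions 1-2-3-4-5, expanding outward from the peak — single-peaked.
Faction 4 (peak Plan E at position 4): ranking walks positions 4-5-3-2-1, expanding outward from the peak — single-peaked.
Faction 5 (peak Plan F at position 5): ranking walks positions 5-4-3-2-1, expanding outward from the peak — single-peaked.
Faction 6 (peak Plan A at position 2): ranking walks positions 2-1-3-4-5, expanding outward from the peak — single-peaked.
Faction 7 (peak Plan D at position 3): ranking walks positions 3-4-5-2-1, expanding outward from the peak — single-peaked.
Every ranking is single-peaked on this axis.

yes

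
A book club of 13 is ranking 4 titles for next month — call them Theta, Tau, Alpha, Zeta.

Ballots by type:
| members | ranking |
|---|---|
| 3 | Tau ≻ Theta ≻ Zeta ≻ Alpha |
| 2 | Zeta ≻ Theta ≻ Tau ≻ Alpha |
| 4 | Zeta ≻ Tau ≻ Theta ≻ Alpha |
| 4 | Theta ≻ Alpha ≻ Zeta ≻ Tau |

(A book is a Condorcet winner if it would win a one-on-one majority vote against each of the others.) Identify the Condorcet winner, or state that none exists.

Pairwise majorities:
Theta–Tau: Tau 7–6.
Theta–Alpha: Theta 13–0.
Theta vs Zeta: Theta, 7–6.
Tau vs Alpha: Tau, 9–4.
Tau vs Zeta: Zeta wins 10–3.
Alpha vs Zeta: Zeta, 9–4.
Every book loses at least once (Theta loses to Tau; Tau loses to Zeta; Alpha loses to Theta; Zeta loses to Theta). The majority relation contains the cycle Theta > Zeta > Tau > Theta, so there is no Condorcet winner.

none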